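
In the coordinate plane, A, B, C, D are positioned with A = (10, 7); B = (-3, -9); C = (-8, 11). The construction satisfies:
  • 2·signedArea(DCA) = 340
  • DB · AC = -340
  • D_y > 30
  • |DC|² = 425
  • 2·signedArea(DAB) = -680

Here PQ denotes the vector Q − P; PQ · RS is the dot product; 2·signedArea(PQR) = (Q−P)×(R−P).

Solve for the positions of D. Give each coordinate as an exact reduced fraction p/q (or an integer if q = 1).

D = (-13, 31)

1. D_x = -13  [2·signedArea(DCA) = 340 ∩ DB · AC = -340]
2. D_y = 31  [2·signedArea(DCA) = 340 ∩ DB · AC = -340]
   → D = (-13, 31)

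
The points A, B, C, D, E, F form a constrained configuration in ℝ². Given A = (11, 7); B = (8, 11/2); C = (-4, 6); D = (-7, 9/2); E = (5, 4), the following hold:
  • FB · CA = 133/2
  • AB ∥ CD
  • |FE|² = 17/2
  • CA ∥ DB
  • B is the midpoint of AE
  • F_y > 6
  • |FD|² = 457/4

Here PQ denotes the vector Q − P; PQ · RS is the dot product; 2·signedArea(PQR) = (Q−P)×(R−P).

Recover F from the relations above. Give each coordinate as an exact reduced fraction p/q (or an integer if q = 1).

1. F_x = 7/2  [line -15·x + -1·y + 59 = 0 ∩ |FE|² = 17/2]
2. F_y = 13/2  [line -15·x + -1·y + 59 = 0 ∩ |FE|² = 17/2]
   → F = (7/2, 13/2)

F = (7/2, 13/2)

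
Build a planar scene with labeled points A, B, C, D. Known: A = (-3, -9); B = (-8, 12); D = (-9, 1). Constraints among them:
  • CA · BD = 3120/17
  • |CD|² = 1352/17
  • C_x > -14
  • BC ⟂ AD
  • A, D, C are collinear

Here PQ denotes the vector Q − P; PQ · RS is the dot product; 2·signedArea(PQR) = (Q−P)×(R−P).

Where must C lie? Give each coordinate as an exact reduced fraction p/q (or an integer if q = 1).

C = (-231/17, 147/17)

1. C_x = -231/17  [A, D, C are collinear ∩ BC ⟂ AD]
2. C_y = 147/17  [A, D, C are collinear ∩ BC ⟂ AD]
   → C = (-231/17, 147/17)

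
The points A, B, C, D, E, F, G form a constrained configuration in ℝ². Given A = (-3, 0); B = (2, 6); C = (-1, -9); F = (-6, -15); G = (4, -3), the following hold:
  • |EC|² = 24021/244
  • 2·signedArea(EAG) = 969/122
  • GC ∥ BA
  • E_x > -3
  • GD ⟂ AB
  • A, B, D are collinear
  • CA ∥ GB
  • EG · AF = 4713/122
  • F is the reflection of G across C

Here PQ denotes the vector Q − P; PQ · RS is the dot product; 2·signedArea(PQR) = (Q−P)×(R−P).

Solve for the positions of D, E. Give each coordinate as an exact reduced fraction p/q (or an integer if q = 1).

1. D_x = -98/61  [A, B, D are collinear ∩ GD ⟂ AB]
2. D_y = 102/61  [A, B, D are collinear ∩ GD ⟂ AB]
   → D = (-98/61, 102/61)
3. E_x = -281/122  [EG · AF = 4713/122 ∩ 2·signedArea(EAG) = 969/122]
4. E_y = 51/61  [EG · AF = 4713/122 ∩ 2·signedArea(EAG) = 969/122]
   → E = (-281/122, 51/61)

D = (-98/61, 102/61)
E = (-281/122, 51/61)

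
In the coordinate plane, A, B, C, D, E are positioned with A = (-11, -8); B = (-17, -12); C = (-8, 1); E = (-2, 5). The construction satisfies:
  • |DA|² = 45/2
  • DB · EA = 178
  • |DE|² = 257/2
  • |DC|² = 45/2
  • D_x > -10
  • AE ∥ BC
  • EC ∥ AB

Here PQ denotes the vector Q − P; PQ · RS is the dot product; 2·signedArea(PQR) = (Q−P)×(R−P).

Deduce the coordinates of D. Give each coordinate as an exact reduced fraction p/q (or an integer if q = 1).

D = (-19/2, -7/2)

1. D_x = -19/2  [line 9·x + 13·y + 131 = 0 ∩ |DC|² = 45/2]
2. D_y = -7/2  [line 9·x + 13·y + 131 = 0 ∩ |DC|² = 45/2]
   → D = (-19/2, -7/2)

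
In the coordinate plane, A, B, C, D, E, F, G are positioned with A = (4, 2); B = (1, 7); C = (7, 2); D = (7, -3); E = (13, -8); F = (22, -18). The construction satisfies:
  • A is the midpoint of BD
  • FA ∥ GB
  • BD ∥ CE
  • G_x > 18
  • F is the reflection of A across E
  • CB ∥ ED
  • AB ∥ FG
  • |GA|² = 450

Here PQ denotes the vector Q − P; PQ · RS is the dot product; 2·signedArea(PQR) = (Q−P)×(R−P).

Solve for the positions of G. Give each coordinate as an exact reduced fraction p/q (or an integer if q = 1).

G = (19, -13)

1. G_x = 19  [FA ∥ GB ∩ AB ∥ FG]
2. G_y = -13  [FA ∥ GB ∩ AB ∥ FG]
   → G = (19, -13)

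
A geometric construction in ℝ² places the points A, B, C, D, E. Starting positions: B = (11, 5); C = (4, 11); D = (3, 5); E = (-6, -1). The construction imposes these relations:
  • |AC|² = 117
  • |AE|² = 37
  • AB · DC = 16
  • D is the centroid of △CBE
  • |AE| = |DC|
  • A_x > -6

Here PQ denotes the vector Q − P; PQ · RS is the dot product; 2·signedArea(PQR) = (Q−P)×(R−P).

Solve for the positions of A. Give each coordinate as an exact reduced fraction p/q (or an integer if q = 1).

1. A_x = -5  [line -1·x + -6·y + 25 = 0 ∩ |AE|² = 37]
2. A_y = 5  [line -1·x + -6·y + 25 = 0 ∩ |AE|² = 37]
   → A = (-5, 5)

A = (-5, 5)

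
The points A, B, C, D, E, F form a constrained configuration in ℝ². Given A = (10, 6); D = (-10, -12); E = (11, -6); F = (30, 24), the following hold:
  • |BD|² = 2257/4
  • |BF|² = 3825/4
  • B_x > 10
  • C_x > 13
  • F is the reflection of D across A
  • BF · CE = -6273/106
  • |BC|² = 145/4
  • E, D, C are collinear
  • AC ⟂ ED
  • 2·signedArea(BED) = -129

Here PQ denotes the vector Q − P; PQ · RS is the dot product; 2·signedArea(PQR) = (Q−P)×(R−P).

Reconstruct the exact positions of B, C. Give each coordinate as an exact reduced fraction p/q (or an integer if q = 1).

1. B_x = 21/2  [line 6·x + -21·y + -63 = 0 ∩ |BD|² = 2257/4]
2. B_y = 0  [line 6·x + -21·y + -63 = 0 ∩ |BD|² = 2257/4]
   → B = (21/2, 0)
3. C_x = 702/53  [E, D, C are collinear ∩ AC ⟂ ED]
4. C_y = -284/53  [E, D, C are collinear ∩ AC ⟂ ED]
   → C = (702/53, -284/53)

B = (21/2, 0)
C = (702/53, -284/53)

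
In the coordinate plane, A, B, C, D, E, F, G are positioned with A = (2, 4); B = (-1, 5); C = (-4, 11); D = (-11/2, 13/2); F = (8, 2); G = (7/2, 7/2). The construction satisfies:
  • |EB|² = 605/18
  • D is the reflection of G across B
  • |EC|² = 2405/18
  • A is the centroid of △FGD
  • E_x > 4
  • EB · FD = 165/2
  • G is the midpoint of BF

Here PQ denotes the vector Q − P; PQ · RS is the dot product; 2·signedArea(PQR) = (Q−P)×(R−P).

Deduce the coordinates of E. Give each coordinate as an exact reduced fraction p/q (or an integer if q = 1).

1. E_x = 9/2  [line 27/2·x + -9/2·y + -93/2 = 0 ∩ |EB|² = 605/18]
2. E_y = 19/6  [line 27/2·x + -9/2·y + -93/2 = 0 ∩ |EB|² = 605/18]
   → E = (9/2, 19/6)

E = (9/2, 19/6)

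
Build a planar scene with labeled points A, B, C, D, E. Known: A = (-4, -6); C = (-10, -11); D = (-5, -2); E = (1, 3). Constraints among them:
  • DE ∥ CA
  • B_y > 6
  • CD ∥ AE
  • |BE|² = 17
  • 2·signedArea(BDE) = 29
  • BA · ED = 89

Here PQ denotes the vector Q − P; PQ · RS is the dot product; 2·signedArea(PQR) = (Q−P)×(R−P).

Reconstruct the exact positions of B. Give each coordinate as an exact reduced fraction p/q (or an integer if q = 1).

B = (0, 7)

1. B_x = 0  [2·signedArea(BDE) = 29 ∩ BA · ED = 89]
2. B_y = 7  [2·signedArea(BDE) = 29 ∩ BA · ED = 89]
   → B = (0, 7)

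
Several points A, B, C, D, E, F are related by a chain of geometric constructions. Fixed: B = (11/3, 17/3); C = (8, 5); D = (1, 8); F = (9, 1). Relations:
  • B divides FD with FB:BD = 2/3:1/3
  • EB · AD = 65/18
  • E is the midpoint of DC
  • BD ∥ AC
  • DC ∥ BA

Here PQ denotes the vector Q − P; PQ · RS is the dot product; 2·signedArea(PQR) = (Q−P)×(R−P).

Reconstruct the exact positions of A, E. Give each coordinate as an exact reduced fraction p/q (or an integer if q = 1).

A = (32/3, 8/3)
E = (9/2, 13/2)

1. A_x = 32/3  [BD ∥ AC ∩ DC ∥ BA]
2. A_y = 8/3  [BD ∥ AC ∩ DC ∥ BA]
   → A = (32/3, 8/3)
3. E_x = 9/2  [E is the midpoint of DC]
4. E_y = 13/2  [E is the midpoint of DC]
   → E = (9/2, 13/2)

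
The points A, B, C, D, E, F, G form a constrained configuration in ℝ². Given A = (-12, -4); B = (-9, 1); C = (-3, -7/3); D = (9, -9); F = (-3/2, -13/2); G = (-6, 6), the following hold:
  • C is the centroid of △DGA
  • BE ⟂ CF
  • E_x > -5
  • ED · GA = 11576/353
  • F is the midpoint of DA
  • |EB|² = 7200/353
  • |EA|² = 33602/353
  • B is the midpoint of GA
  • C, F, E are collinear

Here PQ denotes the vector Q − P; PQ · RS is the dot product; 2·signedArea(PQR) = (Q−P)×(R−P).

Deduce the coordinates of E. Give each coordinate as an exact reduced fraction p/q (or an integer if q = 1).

1. E_x = -1677/353  [C, F, E are collinear ∩ BE ⟂ CF]
2. E_y = 893/353  [C, F, E are collinear ∩ BE ⟂ CF]
   → E = (-1677/353, 893/353)

E = (-1677/353, 893/353)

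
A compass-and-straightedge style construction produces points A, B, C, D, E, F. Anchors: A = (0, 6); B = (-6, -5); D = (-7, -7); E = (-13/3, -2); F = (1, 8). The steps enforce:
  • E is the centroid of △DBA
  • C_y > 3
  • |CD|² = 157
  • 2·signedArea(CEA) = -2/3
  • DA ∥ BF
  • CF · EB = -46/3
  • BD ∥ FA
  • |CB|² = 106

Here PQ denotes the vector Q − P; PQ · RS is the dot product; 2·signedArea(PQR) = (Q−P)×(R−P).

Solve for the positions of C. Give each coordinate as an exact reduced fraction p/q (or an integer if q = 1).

C = (-1, 4)

1. C_x = -1  [CF · EB = -46/3 ∩ 2·signedArea(CEA) = -2/3]
2. C_y = 4  [CF · EB = -46/3 ∩ 2·signedArea(CEA) = -2/3]
   → C = (-1, 4)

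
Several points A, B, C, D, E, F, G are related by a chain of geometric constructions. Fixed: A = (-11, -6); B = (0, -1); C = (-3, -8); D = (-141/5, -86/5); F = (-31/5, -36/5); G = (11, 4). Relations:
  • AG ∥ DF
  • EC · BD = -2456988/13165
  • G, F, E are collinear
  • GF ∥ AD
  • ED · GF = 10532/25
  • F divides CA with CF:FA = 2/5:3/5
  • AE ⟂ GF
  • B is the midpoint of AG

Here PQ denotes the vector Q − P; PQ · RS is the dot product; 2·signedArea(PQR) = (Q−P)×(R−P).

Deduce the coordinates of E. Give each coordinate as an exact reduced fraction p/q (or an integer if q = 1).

E = (-23755/2633, -23796/2633)

1. E_x = -23755/2633  [G, F, E are collinear ∩ AE ⟂ GF]
2. E_y = -23796/2633  [G, F, E are collinear ∩ AE ⟂ GF]
   → E = (-23755/2633, -23796/2633)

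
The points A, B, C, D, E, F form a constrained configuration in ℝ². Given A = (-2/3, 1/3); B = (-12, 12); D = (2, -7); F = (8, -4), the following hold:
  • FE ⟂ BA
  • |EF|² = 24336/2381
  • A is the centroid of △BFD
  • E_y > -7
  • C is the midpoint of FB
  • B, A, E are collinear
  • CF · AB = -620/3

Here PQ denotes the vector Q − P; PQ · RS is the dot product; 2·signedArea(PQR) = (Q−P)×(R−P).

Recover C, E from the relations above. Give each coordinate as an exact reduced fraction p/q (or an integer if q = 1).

C = (-2, 4)
E = (13588/2381, -14828/2381)

1. C_x = -2  [C is the midpoint of FB]
2. C_y = 4  [C is the midpoint of FB]
   → C = (-2, 4)
3. E_x = 13588/2381  [B, A, E are collinear ∩ FE ⟂ BA]
4. E_y = -14828/2381  [B, A, E are collinear ∩ FE ⟂ BA]
   → E = (13588/2381, -14828/2381)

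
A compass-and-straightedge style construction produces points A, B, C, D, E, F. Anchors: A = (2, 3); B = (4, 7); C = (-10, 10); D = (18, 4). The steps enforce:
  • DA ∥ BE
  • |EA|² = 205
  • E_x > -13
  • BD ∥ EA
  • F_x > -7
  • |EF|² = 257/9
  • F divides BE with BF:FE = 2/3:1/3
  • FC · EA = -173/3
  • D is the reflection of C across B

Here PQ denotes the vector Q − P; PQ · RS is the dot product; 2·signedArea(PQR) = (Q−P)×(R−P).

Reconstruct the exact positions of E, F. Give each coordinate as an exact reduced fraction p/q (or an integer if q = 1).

1. E_x = -12  [BD ∥ EA ∩ DA ∥ BE]
2. E_y = 6  [BD ∥ EA ∩ DA ∥ BE]
   → E = (-12, 6)
3. F_x = -20/3  [F divides BE with BF:FE = 2/3:1/3]
4. F_y = 19/3  [F divides BE with BF:FE = 2/3:1/3]
   → F = (-20/3, 19/3)

E = (-12, 6)
F = (-20/3, 19/3)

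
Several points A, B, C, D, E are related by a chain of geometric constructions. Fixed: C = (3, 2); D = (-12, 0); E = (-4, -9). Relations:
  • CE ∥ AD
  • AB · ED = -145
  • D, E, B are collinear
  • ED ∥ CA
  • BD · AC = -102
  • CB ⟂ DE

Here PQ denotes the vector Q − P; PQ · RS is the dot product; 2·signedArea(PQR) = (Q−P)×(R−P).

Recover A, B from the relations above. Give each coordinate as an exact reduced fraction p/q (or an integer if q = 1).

1. A_x = -5  [CE ∥ AD ∩ ED ∥ CA]
2. A_y = 11  [CE ∥ AD ∩ ED ∥ CA]
   → A = (-5, 11)
3. B_x = -924/145  [D, E, B are collinear ∩ CB ⟂ DE]
4. B_y = -918/145  [D, E, B are collinear ∩ CB ⟂ DE]
   → B = (-924/145, -918/145)

A = (-5, 11)
B = (-924/145, -918/145)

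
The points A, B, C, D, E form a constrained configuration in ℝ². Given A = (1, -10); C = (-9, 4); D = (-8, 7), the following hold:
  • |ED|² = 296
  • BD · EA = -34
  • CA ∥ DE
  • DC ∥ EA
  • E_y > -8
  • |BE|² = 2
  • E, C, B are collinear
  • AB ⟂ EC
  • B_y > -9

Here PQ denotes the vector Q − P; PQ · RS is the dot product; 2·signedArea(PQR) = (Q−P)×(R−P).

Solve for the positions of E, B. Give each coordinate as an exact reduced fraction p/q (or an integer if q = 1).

1. E_x = 2  [DC ∥ EA ∩ CA ∥ DE]
2. E_y = -7  [DC ∥ EA ∩ CA ∥ DE]
   → E = (2, -7)
3. B_x = 3  [E, C, B are collinear ∩ AB ⟂ EC]
4. B_y = -8  [E, C, B are collinear ∩ AB ⟂ EC]
   → B = (3, -8)

B = (3, -8)
E = (2, -7)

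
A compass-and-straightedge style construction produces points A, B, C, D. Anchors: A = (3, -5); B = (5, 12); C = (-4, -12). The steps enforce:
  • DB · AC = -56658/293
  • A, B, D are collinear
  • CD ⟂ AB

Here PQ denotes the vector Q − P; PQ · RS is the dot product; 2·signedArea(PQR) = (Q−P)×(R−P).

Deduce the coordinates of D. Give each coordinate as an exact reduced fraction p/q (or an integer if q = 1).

D = (613/293, -3726/293)

1. D_x = 613/293  [A, B, D are collinear ∩ CD ⟂ AB]
2. D_y = -3726/293  [A, B, D are collinear ∩ CD ⟂ AB]
   → D = (613/293, -3726/293)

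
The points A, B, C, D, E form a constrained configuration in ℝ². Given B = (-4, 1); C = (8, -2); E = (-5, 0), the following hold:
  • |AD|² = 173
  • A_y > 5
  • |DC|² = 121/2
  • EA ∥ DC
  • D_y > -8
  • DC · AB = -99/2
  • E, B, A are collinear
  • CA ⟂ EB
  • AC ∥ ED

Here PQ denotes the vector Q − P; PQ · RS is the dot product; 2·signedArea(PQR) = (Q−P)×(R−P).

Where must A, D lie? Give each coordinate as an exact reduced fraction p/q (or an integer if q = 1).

1. A_x = 1/2  [E, B, A are collinear ∩ CA ⟂ EB]
2. A_y = 11/2  [E, B, A are collinear ∩ CA ⟂ EB]
   → A = (1/2, 11/2)
3. D_x = 5/2  [EA ∥ DC ∩ AC ∥ ED]
4. D_y = -15/2  [EA ∥ DC ∩ AC ∥ ED]
   → D = (5/2, -15/2)

A = (1/2, 11/2)
D = (5/2, -15/2)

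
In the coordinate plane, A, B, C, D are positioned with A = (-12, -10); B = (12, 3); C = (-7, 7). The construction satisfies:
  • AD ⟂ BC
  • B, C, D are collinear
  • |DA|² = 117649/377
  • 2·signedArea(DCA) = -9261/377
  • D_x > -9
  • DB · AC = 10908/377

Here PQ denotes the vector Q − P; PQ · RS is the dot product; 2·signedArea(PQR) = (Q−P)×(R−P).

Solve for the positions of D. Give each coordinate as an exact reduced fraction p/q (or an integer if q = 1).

1. D_x = -3152/377  [B, C, D are collinear ∩ AD ⟂ BC]
2. D_y = 2747/377  [B, C, D are collinear ∩ AD ⟂ BC]
   → D = (-3152/377, 2747/377)

D = (-3152/377, 2747/377)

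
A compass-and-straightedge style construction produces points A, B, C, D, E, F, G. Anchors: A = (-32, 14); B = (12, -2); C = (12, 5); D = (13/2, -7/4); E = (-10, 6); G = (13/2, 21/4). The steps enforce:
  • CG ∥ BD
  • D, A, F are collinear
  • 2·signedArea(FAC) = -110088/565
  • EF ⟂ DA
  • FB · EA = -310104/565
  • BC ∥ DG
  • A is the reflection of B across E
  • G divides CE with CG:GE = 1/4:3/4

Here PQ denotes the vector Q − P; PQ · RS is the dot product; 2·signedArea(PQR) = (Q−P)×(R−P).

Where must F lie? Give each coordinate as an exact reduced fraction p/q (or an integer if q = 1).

1. F_x = -5848/565  [D, A, F are collinear ∩ EF ⟂ DA]
2. F_y = 2906/565  [D, A, F are collinear ∩ EF ⟂ DA]
   → F = (-5848/565, 2906/565)

F = (-5848/565, 2906/565)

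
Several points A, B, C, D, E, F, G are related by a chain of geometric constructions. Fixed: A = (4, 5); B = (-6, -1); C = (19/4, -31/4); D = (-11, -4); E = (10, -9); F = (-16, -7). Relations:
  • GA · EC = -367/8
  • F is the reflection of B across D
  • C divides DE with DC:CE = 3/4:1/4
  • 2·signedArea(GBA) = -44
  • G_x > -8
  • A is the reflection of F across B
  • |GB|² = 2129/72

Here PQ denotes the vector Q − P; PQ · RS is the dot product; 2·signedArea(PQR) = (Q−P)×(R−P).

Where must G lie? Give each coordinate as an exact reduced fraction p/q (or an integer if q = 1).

1. G_x = -89/12  [2·signedArea(GBA) = -44 ∩ GA · EC = -367/8]
2. G_y = -25/4  [2·signedArea(GBA) = -44 ∩ GA · EC = -367/8]
   → G = (-89/12, -25/4)

G = (-89/12, -25/4)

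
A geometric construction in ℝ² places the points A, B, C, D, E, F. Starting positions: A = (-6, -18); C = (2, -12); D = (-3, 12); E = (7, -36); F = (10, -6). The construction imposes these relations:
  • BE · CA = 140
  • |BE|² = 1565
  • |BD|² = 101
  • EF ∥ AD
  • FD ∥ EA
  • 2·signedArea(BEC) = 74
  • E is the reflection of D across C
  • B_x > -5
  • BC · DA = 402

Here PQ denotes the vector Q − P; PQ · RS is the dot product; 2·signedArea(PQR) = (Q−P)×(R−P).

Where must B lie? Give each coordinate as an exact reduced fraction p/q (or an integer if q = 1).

B = (-4, 2)

1. B_x = -4  [2·signedArea(BEC) = 74 ∩ BE · CA = 140]
2. B_y = 2  [2·signedArea(BEC) = 74 ∩ BE · CA = 140]
   → B = (-4, 2)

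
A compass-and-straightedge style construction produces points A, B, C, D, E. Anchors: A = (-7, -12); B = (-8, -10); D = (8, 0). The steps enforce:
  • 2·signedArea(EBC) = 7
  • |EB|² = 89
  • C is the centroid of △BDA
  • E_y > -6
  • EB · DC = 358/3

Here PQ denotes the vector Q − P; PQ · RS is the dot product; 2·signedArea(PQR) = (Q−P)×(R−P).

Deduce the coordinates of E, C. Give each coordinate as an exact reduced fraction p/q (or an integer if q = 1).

1. C_x = -7/3  [C is the centroid of △BDA]
2. C_y = -22/3  [C is the centroid of △BDA]
   → C = (-7/3, -22/3)
3. E_x = 0  [2·signedArea(EBC) = 7 ∩ EB · DC = 358/3]
4. E_y = -5  [2·signedArea(EBC) = 7 ∩ EB · DC = 358/3]
   → E = (0, -5)

C = (-7/3, -22/3)
E = (0, -5)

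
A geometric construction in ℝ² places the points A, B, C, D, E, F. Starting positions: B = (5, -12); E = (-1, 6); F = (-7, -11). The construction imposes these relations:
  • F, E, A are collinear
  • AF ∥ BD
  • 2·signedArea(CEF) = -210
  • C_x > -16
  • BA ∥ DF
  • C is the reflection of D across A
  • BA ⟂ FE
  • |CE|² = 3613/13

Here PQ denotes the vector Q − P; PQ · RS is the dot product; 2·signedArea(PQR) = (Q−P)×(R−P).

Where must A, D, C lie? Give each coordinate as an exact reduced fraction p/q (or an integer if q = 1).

1. A_x = -389/65  [F, E, A are collinear ∩ BA ⟂ FE]
2. A_y = -528/65  [F, E, A are collinear ∩ BA ⟂ FE]
   → A = (-389/65, -528/65)
3. D_x = 259/65  [BA ∥ DF ∩ AF ∥ BD]
4. D_y = -967/65  [BA ∥ DF ∩ AF ∥ BD]
   → D = (259/65, -967/65)
5. C_x = -1037/65  [C is the reflection of D across A]
6. C_y = -89/65  [C is the reflection of D across A]
   → C = (-1037/65, -89/65)

A = (-389/65, -528/65)
C = (-1037/65, -89/65)
D = (259/65, -967/65)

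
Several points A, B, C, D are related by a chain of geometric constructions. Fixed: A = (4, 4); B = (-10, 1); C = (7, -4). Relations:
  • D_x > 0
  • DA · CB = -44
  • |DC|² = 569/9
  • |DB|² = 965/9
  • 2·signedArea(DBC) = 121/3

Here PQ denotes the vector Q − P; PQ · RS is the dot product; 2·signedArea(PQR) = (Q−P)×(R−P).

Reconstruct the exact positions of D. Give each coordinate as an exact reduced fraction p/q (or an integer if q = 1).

1. D_x = 1/3  [2·signedArea(DBC) = 121/3 ∩ DA · CB = -44]
2. D_y = 1/3  [2·signedArea(DBC) = 121/3 ∩ DA · CB = -44]
   → D = (1/3, 1/3)

D = (1/3, 1/3)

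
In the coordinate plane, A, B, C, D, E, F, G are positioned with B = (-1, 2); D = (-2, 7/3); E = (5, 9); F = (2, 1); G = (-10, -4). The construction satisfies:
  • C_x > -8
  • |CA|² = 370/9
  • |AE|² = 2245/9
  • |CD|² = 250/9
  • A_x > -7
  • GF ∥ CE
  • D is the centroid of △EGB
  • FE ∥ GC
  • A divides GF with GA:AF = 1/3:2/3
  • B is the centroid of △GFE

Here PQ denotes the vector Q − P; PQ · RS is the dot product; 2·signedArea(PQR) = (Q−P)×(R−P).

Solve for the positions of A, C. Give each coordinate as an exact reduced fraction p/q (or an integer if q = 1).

1. A_x = -6  [A divides GF with GA:AF = 1/3:2/3]
2. A_y = -7/3  [A divides GF with GA:AF = 1/3:2/3]
   → A = (-6, -7/3)
3. C_x = -7  [GF ∥ CE ∩ FE ∥ GC]
4. C_y = 4  [GF ∥ CE ∩ FE ∥ GC]
   → C = (-7, 4)

A = (-6, -7/3)
C = (-7, 4)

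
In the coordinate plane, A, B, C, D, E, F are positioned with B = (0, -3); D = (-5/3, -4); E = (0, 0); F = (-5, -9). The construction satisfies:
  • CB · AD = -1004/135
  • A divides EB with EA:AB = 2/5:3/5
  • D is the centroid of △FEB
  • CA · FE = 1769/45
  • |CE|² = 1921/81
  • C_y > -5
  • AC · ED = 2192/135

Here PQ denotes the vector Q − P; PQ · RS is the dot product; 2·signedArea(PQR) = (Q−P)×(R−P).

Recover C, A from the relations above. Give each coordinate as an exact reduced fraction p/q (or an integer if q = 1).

1. A_x = 0  [A divides EB with EA:AB = 2/5:3/5]
2. A_y = -6/5  [A divides EB with EA:AB = 2/5:3/5]
   → A = (0, -6/5)
3. C_x = -20/9  [CB · AD = -1004/135 ∩ CA · FE = 1769/45]
4. C_y = -13/3  [CB · AD = -1004/135 ∩ CA · FE = 1769/45]
   → C = (-20/9, -13/3)

A = (0, -6/5)
C = (-20/9, -13/3)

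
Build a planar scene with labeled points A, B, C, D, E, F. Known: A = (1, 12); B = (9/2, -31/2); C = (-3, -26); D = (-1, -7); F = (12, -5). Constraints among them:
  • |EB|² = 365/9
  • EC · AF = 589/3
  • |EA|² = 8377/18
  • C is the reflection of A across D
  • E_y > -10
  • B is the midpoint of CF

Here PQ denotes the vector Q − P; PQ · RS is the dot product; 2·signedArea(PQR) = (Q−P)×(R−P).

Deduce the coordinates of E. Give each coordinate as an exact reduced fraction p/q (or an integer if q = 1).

1. E_x = 31/6  [line -11·x + 17·y + 638/3 = 0 ∩ |EB|² = 365/9]
2. E_y = -55/6  [line -11·x + 17·y + 638/3 = 0 ∩ |EB|² = 365/9]
   → E = (31/6, -55/6)

E = (31/6, -55/6)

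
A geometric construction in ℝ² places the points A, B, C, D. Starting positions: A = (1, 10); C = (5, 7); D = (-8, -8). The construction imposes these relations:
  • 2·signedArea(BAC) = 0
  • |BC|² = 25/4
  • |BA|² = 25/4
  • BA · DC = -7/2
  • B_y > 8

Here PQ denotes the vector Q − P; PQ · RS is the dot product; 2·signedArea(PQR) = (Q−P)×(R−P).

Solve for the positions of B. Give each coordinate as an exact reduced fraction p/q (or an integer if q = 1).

B = (3, 17/2)

1. B_x = 3  [2·signedArea(BAC) = 0 ∩ BA · DC = -7/2]
2. B_y = 17/2  [2·signedArea(BAC) = 0 ∩ BA · DC = -7/2]
   → B = (3, 17/2)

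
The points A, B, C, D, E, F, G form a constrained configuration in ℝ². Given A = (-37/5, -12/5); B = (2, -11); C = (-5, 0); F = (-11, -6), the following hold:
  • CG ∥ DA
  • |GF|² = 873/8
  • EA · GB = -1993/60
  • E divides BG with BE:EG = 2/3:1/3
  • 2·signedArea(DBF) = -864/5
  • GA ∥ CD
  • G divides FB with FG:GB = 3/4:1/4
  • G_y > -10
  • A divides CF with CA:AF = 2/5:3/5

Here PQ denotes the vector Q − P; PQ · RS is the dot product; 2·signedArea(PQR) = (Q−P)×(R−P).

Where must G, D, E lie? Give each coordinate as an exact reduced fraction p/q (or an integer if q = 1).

D = (-223/20, 147/20)
E = (-1/6, -61/6)
G = (-5/4, -39/4)

1. G_x = -5/4  [G divides FB with FG:GB = 3/4:1/4]
2. G_y = -39/4  [G divides FB with FG:GB = 3/4:1/4]
   → G = (-5/4, -39/4)
3. D_x = -223/20  [CG ∥ DA ∩ GA ∥ CD]
4. D_y = 147/20  [CG ∥ DA ∩ GA ∥ CD]
   → D = (-223/20, 147/20)
5. E_x = -1/6  [E divides BG with BE:EG = 2/3:1/3]
6. E_y = -61/6  [E divides BG with BE:EG = 2/3:1/3]
   → E = (-1/6, -61/6)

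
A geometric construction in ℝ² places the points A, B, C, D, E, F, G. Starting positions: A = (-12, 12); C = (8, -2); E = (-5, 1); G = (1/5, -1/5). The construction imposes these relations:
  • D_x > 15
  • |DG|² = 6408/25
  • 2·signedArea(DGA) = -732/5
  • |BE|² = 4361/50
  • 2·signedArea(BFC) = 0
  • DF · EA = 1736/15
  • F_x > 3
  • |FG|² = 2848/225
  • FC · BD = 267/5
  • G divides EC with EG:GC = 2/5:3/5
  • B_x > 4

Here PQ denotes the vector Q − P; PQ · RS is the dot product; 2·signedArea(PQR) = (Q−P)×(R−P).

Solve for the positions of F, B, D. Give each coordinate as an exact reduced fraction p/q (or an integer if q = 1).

1. D_x = 79/5  [line -61/5·x + -61/5·y + 732/5 = 0 ∩ |DG|² = 6408/25]
2. D_y = -19/5  [line -61/5·x + -61/5·y + 732/5 = 0 ∩ |DG|² = 6408/25]
   → D = (79/5, -19/5)
3. F_x = 11/3  [line -7·x + 11·y + 110/3 = 0 ∩ |FG|² = 2848/225]
4. F_y = -1  [line -7·x + 11·y + 110/3 = 0 ∩ |FG|² = 2848/225]
   → F = (11/3, -1)
5. B_x = 41/10  [FC · BD = 267/5 ∩ 2·signedArea(BFC) = 0]
6. B_y = -11/10  [FC · BD = 267/5 ∩ 2·signedArea(BFC) = 0]
   → B = (41/10, -11/10)

B = (41/10, -11/10)
D = (79/5, -19/5)
F = (11/3, -1)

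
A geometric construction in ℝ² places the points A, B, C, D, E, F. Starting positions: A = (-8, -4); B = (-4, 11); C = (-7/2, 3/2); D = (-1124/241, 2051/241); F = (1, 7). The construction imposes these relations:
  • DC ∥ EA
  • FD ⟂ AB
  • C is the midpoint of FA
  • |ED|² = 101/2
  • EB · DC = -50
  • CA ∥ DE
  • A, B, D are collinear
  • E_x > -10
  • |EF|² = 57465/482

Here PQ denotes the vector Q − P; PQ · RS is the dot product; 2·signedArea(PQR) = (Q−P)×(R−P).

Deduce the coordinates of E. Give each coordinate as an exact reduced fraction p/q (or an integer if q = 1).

E = (-4417/482, 1451/482)

1. E_x = -4417/482  [DC ∥ EA ∩ CA ∥ DE]
2. E_y = 1451/482  [DC ∥ EA ∩ CA ∥ DE]
   → E = (-4417/482, 1451/482)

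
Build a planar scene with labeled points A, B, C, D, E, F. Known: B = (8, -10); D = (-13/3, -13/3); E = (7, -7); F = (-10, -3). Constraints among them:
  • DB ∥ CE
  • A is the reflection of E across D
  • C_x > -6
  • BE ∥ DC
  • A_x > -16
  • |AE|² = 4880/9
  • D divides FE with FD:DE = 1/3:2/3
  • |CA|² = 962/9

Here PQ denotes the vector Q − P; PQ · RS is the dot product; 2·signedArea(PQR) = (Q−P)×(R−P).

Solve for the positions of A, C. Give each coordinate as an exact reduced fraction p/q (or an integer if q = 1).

A = (-47/3, -5/3)
C = (-16/3, -4/3)

1. A_x = -47/3  [A is the reflection of E across D]
2. A_y = -5/3  [A is the reflection of E across D]
   → A = (-47/3, -5/3)
3. C_x = -16/3  [DB ∥ CE ∩ BE ∥ DC]
4. C_y = -4/3  [DB ∥ CE ∩ BE ∥ DC]
   → C = (-16/3, -4/3)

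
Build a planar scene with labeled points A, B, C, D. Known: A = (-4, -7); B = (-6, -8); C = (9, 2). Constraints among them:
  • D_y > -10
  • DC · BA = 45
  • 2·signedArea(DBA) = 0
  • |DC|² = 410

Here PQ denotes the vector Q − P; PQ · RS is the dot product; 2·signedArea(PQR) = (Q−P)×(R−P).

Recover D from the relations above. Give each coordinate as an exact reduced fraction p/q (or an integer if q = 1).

1. D_x = -8  [2·signedArea(DBA) = 0 ∩ DC · BA = 45]
2. D_y = -9  [2·signedArea(DBA) = 0 ∩ DC · BA = 45]
   → D = (-8, -9)

D = (-8, -9)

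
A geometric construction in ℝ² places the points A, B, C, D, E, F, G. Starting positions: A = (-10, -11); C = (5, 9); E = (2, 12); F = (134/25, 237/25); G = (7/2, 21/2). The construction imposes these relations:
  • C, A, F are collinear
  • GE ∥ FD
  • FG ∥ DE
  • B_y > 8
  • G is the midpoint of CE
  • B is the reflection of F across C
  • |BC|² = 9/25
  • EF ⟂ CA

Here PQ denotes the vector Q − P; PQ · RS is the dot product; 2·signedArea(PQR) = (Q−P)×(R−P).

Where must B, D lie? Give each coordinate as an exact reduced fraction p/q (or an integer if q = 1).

1. B_x = 116/25  [B is the reflection of F across C]
2. B_y = 213/25  [B is the reflection of F across C]
   → B = (116/25, 213/25)
3. D_x = 193/50  [FG ∥ DE ∩ GE ∥ FD]
4. D_y = 549/50  [FG ∥ DE ∩ GE ∥ FD]
   → D = (193/50, 549/50)

B = (116/25, 213/25)
D = (193/50, 549/50)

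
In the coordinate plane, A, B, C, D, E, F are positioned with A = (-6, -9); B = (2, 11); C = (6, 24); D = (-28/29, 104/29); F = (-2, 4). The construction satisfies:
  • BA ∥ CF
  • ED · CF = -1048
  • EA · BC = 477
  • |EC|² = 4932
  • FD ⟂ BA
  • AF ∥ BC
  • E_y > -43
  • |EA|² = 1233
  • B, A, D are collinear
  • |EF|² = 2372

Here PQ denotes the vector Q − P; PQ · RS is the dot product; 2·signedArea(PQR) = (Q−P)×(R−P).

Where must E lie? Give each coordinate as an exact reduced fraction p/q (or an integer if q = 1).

E = (-18, -42)

1. E_x = -18  [ED · CF = -1048 ∩ EA · BC = 477]
2. E_y = -42  [ED · CF = -1048 ∩ EA · BC = 477]
   → E = (-18, -42)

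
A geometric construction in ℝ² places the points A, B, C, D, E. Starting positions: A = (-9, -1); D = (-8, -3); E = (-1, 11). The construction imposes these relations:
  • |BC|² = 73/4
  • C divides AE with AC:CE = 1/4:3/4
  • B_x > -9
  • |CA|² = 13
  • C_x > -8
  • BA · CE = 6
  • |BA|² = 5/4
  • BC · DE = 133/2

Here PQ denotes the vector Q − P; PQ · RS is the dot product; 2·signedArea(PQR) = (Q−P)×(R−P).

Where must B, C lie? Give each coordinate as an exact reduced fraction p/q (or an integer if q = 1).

B = (-17/2, -2)
C = (-7, 2)

1. C_x = -7  [C divides AE with AC:CE = 1/4:3/4]
2. C_y = 2  [C divides AE with AC:CE = 1/4:3/4]
   → C = (-7, 2)
3. B_x = -17/2  [BC · DE = 133/2 ∩ BA · CE = 6]
4. B_y = -2  [BC · DE = 133/2 ∩ BA · CE = 6]
   → B = (-17/2, -2)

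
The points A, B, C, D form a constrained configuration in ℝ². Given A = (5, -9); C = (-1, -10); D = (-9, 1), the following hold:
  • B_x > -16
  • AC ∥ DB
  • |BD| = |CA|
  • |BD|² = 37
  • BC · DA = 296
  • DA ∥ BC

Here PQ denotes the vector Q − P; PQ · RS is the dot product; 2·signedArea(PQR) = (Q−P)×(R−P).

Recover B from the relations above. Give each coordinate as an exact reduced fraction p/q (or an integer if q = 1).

1. B_x = -15  [DA ∥ BC ∩ AC ∥ DB]
2. B_y = 0  [DA ∥ BC ∩ AC ∥ DB]
   → B = (-15, 0)

B = (-15, 0)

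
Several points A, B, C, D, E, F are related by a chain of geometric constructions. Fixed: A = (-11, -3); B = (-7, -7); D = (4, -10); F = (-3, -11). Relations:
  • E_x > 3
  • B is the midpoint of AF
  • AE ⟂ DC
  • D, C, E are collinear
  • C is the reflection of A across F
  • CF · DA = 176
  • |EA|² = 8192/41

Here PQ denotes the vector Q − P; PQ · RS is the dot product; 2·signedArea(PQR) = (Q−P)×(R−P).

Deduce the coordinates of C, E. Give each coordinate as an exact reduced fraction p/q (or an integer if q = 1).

1. C_x = 5  [C is the reflection of A across F]
2. C_y = -19  [C is the reflection of A across F]
   → C = (5, -19)
3. E_x = 125/41  [D, C, E are collinear ∩ AE ⟂ DC]
4. E_y = -59/41  [D, C, E are collinear ∩ AE ⟂ DC]
   → E = (125/41, -59/41)

C = (5, -19)
E = (125/41, -59/41)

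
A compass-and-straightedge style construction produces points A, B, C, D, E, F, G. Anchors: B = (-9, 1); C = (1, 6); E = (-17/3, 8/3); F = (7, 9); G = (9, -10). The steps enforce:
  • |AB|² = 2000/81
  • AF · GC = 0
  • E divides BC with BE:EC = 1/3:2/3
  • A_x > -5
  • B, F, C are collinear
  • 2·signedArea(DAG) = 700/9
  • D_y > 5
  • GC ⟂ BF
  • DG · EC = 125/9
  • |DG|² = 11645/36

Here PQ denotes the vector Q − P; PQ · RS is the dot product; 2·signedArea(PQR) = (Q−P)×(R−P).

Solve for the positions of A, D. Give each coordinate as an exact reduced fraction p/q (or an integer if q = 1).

A = (-41/9, 29/9)
D = (-2/3, 31/6)

1. A_x = -41/9  [line 8·x + -16·y + 88 = 0 ∩ |AB|² = 2000/81]
2. A_y = 29/9  [line 8·x + -16·y + 88 = 0 ∩ |AB|² = 2000/81]
   → A = (-41/9, 29/9)
3. D_x = -2/3  [2·signedArea(DAG) = 700/9 ∩ DG · EC = 125/9]
4. D_y = 31/6  [2·signedArea(DAG) = 700/9 ∩ DG · EC = 125/9]
   → D = (-2/3, 31/6)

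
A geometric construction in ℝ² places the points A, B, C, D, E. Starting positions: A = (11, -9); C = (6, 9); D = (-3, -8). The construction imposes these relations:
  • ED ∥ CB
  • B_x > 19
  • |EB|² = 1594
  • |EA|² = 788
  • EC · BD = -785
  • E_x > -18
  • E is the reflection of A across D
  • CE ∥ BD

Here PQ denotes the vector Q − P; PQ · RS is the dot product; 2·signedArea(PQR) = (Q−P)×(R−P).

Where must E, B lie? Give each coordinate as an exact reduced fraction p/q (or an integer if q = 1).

1. E_x = -17  [E is the reflection of A across D]
2. E_y = -7  [E is the reflection of A across D]
   → E = (-17, -7)
3. B_x = 20  [CE ∥ BD ∩ ED ∥ CB]
4. B_y = 8  [CE ∥ BD ∩ ED ∥ CB]
   → B = (20, 8)

B = (20, 8)
E = (-17, -7)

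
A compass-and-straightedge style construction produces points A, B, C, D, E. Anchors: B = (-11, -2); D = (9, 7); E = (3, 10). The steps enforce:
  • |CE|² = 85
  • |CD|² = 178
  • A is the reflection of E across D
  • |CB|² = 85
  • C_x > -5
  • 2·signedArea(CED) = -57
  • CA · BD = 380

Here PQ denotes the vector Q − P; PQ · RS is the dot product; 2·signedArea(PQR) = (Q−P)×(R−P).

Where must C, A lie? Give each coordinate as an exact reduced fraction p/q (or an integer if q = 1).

A = (15, 4)
C = (-4, 4)

1. C_x = -4  [line 3·x + 6·y + -12 = 0 ∩ |CB|² = 85]
2. C_y = 4  [line 3·x + 6·y + -12 = 0 ∩ |CB|² = 85]
   → C = (-4, 4)
3. A_x = 15  [A is the reflection of E across D]
4. A_y = 4  [A is the reflection of E across D]
   → A = (15, 4)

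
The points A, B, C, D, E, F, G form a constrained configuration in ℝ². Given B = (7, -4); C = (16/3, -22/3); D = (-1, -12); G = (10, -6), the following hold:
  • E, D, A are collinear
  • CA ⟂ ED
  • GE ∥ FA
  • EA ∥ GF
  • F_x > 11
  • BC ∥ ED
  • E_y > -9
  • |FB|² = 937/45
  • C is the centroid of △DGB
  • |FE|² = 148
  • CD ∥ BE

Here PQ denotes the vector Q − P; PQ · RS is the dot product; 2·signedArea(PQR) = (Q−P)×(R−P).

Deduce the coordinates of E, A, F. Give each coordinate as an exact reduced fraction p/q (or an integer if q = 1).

A = (32/15, -86/15)
E = (2/3, -26/3)
F = (172/15, -46/15)

1. E_x = 2/3  [BC ∥ ED ∩ CD ∥ BE]
2. E_y = -26/3  [BC ∥ ED ∩ CD ∥ BE]
   → E = (2/3, -26/3)
3. A_x = 32/15  [E, D, A are collinear ∩ CA ⟂ ED]
4. A_y = -86/15  [E, D, A are collinear ∩ CA ⟂ ED]
   → A = (32/15, -86/15)
5. F_x = 172/15  [GE ∥ FA ∩ EA ∥ GF]
6. F_y = -46/15  [GE ∥ FA ∩ EA ∥ GF]
   → F = (172/15, -46/15)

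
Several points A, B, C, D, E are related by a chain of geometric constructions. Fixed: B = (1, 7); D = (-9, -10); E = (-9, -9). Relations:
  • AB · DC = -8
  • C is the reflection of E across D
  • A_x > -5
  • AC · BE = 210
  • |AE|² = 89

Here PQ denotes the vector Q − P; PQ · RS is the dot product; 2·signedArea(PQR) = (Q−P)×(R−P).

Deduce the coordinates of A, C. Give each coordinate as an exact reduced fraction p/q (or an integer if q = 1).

A = (-4, -1)
C = (-9, -11)

1. C_x = -9  [C is the reflection of E across D]
2. C_y = -11  [C is the reflection of E across D]
   → C = (-9, -11)
3. A_x = -4  [AB · DC = -8 ∩ AC · BE = 210]
4. A_y = -1  [AB · DC = -8 ∩ AC · BE = 210]
   → A = (-4, -1)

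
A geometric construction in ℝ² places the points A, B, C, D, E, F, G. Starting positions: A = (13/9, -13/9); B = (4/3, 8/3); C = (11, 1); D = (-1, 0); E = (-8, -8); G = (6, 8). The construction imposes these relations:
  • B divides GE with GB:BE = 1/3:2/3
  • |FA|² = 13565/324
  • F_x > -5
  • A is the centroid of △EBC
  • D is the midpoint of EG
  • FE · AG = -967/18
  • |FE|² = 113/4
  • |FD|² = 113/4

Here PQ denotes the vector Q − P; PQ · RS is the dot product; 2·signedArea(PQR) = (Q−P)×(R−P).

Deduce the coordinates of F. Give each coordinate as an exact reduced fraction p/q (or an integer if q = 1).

1. F_x = -9/2  [line -41/9·x + -85/9·y + -1049/18 = 0 ∩ |FE|² = 113/4]
2. F_y = -4  [line -41/9·x + -85/9·y + -1049/18 = 0 ∩ |FE|² = 113/4]
   → F = (-9/2, -4)

F = (-9/2, -4)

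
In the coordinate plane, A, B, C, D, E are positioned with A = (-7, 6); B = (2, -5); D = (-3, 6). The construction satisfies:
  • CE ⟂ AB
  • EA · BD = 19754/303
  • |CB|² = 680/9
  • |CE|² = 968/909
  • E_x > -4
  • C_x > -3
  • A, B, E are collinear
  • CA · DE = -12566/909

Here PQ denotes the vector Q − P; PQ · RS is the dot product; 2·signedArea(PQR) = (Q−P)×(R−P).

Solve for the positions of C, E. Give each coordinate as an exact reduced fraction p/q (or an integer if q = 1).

C = (-8/3, 7/3)
E = (-350/101, 509/303)

1. E_x = -350/101  [A, B, E are collinear ∩ EA · BD = 19754/303]
2. E_y = 509/303  [A, B, E are collinear ∩ EA · BD = 19754/303]
   → E = (-350/101, 509/303)
3. C_x = -8/3  [CA · DE = -12566/909 ∩ CE ⟂ AB]
4. C_y = 7/3  [CA · DE = -12566/909 ∩ CE ⟂ AB]
   → C = (-8/3, 7/3)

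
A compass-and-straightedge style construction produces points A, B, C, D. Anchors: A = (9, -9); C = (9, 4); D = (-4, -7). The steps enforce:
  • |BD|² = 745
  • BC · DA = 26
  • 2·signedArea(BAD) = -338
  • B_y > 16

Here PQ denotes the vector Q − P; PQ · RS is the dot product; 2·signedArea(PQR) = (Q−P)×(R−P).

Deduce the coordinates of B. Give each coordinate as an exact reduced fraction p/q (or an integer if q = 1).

1. B_x = 9  [BC · DA = 26 ∩ 2·signedArea(BAD) = -338]
2. B_y = 17  [BC · DA = 26 ∩ 2·signedArea(BAD) = -338]
   → B = (9, 17)

B = (9, 17)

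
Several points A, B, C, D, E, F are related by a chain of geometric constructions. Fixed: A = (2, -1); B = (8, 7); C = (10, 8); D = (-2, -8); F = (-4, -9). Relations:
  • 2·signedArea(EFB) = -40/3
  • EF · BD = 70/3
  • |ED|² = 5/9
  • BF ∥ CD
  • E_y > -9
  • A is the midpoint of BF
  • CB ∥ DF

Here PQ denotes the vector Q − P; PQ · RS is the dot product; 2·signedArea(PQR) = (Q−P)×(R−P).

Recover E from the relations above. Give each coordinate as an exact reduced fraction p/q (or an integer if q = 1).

E = (-8/3, -25/3)

1. E_x = -8/3  [2·signedArea(EFB) = -40/3 ∩ EF · BD = 70/3]
2. E_y = -25/3  [2·signedArea(EFB) = -40/3 ∩ EF · BD = 70/3]
   → E = (-8/3, -25/3)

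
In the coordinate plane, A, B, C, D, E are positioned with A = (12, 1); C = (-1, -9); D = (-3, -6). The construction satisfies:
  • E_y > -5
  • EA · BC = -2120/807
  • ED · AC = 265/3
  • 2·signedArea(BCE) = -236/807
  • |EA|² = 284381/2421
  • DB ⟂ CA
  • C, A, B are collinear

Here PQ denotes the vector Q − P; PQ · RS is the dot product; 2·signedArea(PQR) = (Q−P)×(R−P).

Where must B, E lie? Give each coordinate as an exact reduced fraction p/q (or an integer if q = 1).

B = (-217/269, -2381/269)
E = (2204/807, -1242/269)

1. B_x = -217/269  [C, A, B are collinear ∩ DB ⟂ CA]
2. B_y = -2381/269  [C, A, B are collinear ∩ DB ⟂ CA]
   → B = (-217/269, -2381/269)
3. E_x = 2204/807  [ED · AC = 265/3 ∩ 2·signedArea(BCE) = -236/807]
4. E_y = -1242/269  [ED · AC = 265/3 ∩ 2·signedArea(BCE) = -236/807]
   → E = (2204/807, -1242/269)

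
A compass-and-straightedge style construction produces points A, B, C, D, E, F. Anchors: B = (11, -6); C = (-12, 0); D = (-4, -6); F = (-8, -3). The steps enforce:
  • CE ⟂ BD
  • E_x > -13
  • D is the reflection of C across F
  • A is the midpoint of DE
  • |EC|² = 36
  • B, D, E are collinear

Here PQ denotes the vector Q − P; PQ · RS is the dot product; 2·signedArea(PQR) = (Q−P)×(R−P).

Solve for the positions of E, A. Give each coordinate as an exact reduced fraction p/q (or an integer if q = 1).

A = (-8, -6)
E = (-12, -6)

1. E_x = -12  [B, D, E are collinear ∩ CE ⟂ BD]
2. E_y = -6  [B, D, E are collinear ∩ CE ⟂ BD]
   → E = (-12, -6)
3. A_x = -8  [A is the midpoint of DE]
4. A_y = -6  [A is the midpoint of DE]
   → A = (-8, -6)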